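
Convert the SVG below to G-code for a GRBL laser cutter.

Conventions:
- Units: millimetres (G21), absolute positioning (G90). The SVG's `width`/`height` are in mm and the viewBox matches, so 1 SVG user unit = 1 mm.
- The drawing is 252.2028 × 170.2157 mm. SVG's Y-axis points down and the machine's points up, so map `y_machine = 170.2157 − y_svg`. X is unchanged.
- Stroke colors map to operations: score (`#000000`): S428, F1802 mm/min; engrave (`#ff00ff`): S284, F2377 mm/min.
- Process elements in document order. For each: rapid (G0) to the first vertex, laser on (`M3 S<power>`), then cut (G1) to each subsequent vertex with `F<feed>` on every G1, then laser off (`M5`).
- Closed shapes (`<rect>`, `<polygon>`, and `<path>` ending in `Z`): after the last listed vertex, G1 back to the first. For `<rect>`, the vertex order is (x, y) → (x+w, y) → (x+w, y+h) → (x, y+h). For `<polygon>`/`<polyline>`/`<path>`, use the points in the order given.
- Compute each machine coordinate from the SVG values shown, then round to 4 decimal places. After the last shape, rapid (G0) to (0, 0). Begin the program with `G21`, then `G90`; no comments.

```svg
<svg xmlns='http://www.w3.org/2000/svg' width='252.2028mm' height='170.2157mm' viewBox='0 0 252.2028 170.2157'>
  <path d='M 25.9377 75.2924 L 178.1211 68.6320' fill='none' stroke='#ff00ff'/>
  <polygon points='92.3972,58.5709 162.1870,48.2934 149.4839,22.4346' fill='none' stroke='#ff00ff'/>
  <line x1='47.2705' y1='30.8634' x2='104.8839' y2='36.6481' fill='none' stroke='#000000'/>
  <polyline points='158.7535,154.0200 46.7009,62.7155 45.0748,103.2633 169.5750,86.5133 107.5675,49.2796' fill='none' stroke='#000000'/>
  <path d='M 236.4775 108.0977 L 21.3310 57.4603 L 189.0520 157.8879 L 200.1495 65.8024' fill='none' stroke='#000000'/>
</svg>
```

viewBox `0 0 252.2028 170.2157` with mm width/height → 1 unit = 1 mm. Flip: y_m = 170.2157 − y_svg.

**Shape 1** — `<path>` line segment, stroke `#ff00ff` → engrave (S284, F2377). Machine vertices: (25.9377,94.9233) → (178.1211,101.5837). Open path.

**Shape 2** — `<polygon>` closed polygon, stroke `#ff00ff` → engrave (S284, F2377). Machine vertices: (92.3972,111.6448) → (162.1870,121.9223) → (149.4839,147.7811) → (92.3972,111.6448). Closed: final G1 returns to the first vertex.

**Shape 3** — `<line>` line segment, stroke `#000000` → score (S428, F1802). Machine vertices: (47.2705,139.3523) → (104.8839,133.5676). Open path.

**Shape 4** — `<polyline>` open polyline, stroke `#000000` → score (S428, F1802). Machine vertices: (158.7535,16.1957) → (46.7009,107.5002) → (45.0748,66.9524) → (169.5750,83.7024) → (107.5675,120.9361). Open path.

**Shape 5** — `<path>` open polyline, stroke `#000000` → score (S428, F1802). Machine vertices: (236.4775,62.1180) → (21.3310,112.7554) → (189.0520,12.3278) → (200.1495,104.4133). Open path.

G21
G90
G0 X25.9377 Y94.9233
M3 S284
G1 X178.1211 Y101.5837 F2377
M5
G0 X92.3972 Y111.6448
M3 S284
G1 X162.1870 Y121.9223 F2377
G1 X149.4839 Y147.7811 F2377
G1 X92.3972 Y111.6448 F2377
M5
G0 X47.2705 Y139.3523
M3 S428
G1 X104.8839 Y133.5676 F1802
M5
G0 X158.7535 Y16.1957
M3 S428
G1 X46.7009 Y107.5002 F1802
G1 X45.0748 Y66.9524 F1802
G1 X169.5750 Y83.7024 F1802
G1 X107.5675 Y120.9361 F1802
M5
G0 X236.4775 Y62.1180
M3 S428
G1 X21.3310 Y112.7554 F1802
G1 X189.0520 Y12.3278 F1802
G1 X200.1495 Y104.4133 F1802
M5
G0 X0.0000 Y0.0000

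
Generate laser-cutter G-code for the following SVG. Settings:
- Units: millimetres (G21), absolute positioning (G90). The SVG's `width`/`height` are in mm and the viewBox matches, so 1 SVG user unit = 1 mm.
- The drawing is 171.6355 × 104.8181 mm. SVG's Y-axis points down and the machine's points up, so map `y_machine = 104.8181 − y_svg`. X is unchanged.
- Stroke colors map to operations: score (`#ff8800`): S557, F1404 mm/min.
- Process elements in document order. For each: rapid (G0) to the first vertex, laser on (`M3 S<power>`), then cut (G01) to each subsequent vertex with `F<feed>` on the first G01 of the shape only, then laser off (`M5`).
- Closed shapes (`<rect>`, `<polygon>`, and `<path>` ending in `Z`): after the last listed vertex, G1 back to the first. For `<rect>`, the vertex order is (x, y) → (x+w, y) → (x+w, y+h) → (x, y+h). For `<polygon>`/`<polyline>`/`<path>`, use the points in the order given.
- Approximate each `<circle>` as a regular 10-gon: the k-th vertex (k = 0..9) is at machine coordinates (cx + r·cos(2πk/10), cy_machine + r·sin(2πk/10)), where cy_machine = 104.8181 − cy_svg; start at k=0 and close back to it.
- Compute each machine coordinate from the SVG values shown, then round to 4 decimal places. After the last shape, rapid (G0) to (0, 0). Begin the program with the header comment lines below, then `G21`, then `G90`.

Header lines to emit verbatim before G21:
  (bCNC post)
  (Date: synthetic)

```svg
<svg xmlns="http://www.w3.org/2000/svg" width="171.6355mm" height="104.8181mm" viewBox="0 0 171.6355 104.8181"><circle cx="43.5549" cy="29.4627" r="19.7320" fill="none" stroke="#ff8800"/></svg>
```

1 u = 1 mm; y_m = 104.8181 − y.

[1] `<circle>` circle, #ff8800→score S557 F1404: (63.2869,75.3554) → (59.5184,86.9536) → (49.6524,94.1216) → (37.4574,94.1216) → (27.5914,86.9536) → (23.8229,75.3554) → (27.5914,63.7572) → (37.4574,56.5892) → (49.6524,56.5892) → (59.5184,63.7572) → (63.2869,75.3554) (closed)

(bCNC post)
(Date: synthetic)
G21
G90
G0 X63.2869 Y75.3554
M3 S557
G01 X59.5184 Y86.9536 F1404
G01 X49.6524 Y94.1216
G01 X37.4574 Y94.1216
G01 X27.5914 Y86.9536
G01 X23.8229 Y75.3554
G01 X27.5914 Y63.7572
G01 X37.4574 Y56.5892
G01 X49.6524 Y56.5892
G01 X59.5184 Y63.7572
G01 X63.2869 Y75.3554
M5
G0 X0.0000 Y0.0000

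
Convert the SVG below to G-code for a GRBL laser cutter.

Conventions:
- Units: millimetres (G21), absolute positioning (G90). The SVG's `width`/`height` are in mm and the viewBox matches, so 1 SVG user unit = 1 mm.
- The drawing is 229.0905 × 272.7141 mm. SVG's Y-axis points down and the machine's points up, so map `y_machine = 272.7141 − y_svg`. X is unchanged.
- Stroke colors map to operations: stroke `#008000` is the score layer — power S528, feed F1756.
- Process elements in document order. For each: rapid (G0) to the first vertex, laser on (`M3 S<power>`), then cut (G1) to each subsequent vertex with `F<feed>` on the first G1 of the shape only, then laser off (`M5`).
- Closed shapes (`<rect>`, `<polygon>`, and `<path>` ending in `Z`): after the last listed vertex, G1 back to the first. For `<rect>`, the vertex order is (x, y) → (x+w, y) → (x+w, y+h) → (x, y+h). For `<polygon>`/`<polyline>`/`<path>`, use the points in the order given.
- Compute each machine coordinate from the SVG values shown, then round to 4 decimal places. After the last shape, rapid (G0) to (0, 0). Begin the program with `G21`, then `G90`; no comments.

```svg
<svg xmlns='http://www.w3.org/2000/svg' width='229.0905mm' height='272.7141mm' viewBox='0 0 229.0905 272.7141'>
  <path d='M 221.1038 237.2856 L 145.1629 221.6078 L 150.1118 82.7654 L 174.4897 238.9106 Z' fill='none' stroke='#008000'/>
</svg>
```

G21
G90
G0 X221.1038 Y35.4285
M3 S528
G1 X145.1629 Y51.1063 F1756
G1 X150.1118 Y189.9487
G1 X174.4897 Y33.8035
G1 X221.1038 Y35.4285
M5
G0 X0.0000 Y0.0000

viewBox `0 0 229.0905 272.7141` with mm width/height → 1 unit = 1 mm. Flip: y_m = 272.7141 − y_svg.

**Shape 1** — `<path>` closed polygon, stroke `#008000` → score (S528, F1756). Machine vertices: (221.1038,35.4285) → (145.1629,51.1063) → (150.1118,189.9487) → (174.4897,33.8035) → (221.1038,35.4285). Closed: final G1 returns to the first vertex.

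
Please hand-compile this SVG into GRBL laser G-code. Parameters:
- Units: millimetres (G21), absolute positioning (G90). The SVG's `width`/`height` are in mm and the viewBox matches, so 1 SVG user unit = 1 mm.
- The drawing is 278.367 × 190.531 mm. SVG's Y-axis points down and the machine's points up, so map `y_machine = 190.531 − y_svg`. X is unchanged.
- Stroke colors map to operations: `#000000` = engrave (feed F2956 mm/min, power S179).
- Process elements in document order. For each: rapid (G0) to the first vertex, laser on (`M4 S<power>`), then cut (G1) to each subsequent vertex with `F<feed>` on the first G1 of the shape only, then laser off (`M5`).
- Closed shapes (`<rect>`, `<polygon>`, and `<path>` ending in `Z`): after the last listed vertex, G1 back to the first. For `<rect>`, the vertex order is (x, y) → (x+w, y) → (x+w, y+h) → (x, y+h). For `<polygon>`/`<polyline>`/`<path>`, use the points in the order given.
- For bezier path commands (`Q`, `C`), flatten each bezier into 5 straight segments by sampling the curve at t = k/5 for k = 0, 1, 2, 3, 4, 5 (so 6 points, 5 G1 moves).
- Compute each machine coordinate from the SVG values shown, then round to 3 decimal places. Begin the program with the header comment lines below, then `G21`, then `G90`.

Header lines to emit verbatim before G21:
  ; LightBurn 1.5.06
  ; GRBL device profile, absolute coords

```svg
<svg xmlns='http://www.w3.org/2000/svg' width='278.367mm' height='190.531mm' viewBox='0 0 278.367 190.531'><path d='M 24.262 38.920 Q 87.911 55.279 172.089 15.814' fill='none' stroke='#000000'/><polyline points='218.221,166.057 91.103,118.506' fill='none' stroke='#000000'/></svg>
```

; LightBurn 1.5.06
; GRBL device profile, absolute coords
G21
G90
G0 X24.262 Y151.611
M4 S179
G1 X50.543 Y147.300 F2956
G1 X78.466 Y147.456
G1 X108.031 Y152.077
G1 X139.239 Y161.164
G1 X172.089 Y174.717
M5
G0 X218.221 Y24.474
M4 S179
G1 X91.103 Y72.025 F2956
M5

viewBox `0 0 278.367 190.531` with mm width/height → 1 unit = 1 mm. Flip: y_m = 190.531 − y_svg.

**Shape 1** — `<path>` quadratic bezier, stroke `#000000` → engrave (S179, F2956). Control points (SVG): P0=(24.262,38.920), P1=(87.911,55.279), P2=(172.089,15.814); sampled at t=k/5. Machine vertices: (24.262,151.611) → (50.543,147.300) → (78.466,147.456) → (108.031,152.077) → (139.239,161.164) → (172.089,174.717). Open path.

**Shape 2** — `<polyline>` line segment, stroke `#000000` → engrave (S179, F2956). Machine vertices: (218.221,24.474) → (91.103,72.025). Open path.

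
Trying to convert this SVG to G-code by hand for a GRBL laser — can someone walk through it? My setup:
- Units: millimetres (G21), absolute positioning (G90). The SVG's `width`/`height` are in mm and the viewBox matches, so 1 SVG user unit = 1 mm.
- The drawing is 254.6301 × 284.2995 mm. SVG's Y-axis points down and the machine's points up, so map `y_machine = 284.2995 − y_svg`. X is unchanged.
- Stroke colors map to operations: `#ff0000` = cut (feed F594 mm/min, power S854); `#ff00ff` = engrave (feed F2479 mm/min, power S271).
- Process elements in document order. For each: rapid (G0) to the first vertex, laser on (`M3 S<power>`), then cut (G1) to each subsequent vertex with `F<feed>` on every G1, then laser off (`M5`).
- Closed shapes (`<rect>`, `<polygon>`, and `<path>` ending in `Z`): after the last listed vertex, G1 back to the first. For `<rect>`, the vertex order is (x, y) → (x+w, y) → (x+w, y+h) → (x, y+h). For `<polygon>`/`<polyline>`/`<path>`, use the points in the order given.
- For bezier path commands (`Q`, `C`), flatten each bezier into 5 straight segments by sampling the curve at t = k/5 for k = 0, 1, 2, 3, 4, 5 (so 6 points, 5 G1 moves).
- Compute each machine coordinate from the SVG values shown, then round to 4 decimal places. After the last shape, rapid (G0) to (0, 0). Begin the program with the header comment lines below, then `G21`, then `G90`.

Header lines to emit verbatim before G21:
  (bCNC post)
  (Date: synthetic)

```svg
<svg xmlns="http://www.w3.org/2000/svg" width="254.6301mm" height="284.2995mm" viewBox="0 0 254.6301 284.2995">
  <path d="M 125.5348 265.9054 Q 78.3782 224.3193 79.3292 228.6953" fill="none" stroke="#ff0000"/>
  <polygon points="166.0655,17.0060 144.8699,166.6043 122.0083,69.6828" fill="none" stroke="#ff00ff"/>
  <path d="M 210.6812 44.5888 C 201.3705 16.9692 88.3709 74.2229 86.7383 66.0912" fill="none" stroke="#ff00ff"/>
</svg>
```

Since the viewBox matches the mm dimensions, user units are millimetres directly. The only transform is the Y-flip y_m = 284.2995 − y_svg.

Shape 1 is a quadratic bezier drawn with `<path>`. Its stroke #ff0000 means cut at S854, F594. After flipping Y the toolpath is (125.5348,18.3941) → (108.5965,33.1901) → (95.5067,44.3090) → (86.2656,51.7511) → (80.8731,55.5161) → (79.3292,55.6042).

Shape 2 is a closed polygon drawn with `<polygon>`. Its stroke #ff00ff means engrave at S271, F2479. After flipping Y the toolpath is (166.0655,267.2935) → (144.8699,117.6952) → (122.0083,214.6167) → (166.0655,267.2935), returning to the start.

Shape 3 is a cubic bezier drawn with `<path>`. Its stroke #ff00ff means engrave at S271, F2479. After flipping Y the toolpath is (210.6812,239.7107) → (194.3726,247.2997) → (163.5013,241.7316) → (128.3900,230.2187) → (99.3615,219.9735) → (86.7383,218.2083).

(bCNC post)
(Date: synthetic)
G21
G90
G0 X125.5348 Y18.3941
M3 S854
G1 X108.5965 Y33.1901 F594
G1 X95.5067 Y44.3090 F594
G1 X86.2656 Y51.7511 F594
G1 X80.8731 Y55.5161 F594
G1 X79.3292 Y55.6042 F594
M5
G0 X166.0655 Y267.2935
M3 S271
G1 X144.8699 Y117.6952 F2479
G1 X122.0083 Y214.6167 F2479
G1 X166.0655 Y267.2935 F2479
M5
G0 X210.6812 Y239.7107
M3 S271
G1 X194.3726 Y247.2997 F2479
G1 X163.5013 Y241.7316 F2479
G1 X128.3900 Y230.2187 F2479
G1 X99.3615 Y219.9735 F2479
G1 X86.7383 Y218.2083 F2479
M5
G0 X0.0000 Y0.0000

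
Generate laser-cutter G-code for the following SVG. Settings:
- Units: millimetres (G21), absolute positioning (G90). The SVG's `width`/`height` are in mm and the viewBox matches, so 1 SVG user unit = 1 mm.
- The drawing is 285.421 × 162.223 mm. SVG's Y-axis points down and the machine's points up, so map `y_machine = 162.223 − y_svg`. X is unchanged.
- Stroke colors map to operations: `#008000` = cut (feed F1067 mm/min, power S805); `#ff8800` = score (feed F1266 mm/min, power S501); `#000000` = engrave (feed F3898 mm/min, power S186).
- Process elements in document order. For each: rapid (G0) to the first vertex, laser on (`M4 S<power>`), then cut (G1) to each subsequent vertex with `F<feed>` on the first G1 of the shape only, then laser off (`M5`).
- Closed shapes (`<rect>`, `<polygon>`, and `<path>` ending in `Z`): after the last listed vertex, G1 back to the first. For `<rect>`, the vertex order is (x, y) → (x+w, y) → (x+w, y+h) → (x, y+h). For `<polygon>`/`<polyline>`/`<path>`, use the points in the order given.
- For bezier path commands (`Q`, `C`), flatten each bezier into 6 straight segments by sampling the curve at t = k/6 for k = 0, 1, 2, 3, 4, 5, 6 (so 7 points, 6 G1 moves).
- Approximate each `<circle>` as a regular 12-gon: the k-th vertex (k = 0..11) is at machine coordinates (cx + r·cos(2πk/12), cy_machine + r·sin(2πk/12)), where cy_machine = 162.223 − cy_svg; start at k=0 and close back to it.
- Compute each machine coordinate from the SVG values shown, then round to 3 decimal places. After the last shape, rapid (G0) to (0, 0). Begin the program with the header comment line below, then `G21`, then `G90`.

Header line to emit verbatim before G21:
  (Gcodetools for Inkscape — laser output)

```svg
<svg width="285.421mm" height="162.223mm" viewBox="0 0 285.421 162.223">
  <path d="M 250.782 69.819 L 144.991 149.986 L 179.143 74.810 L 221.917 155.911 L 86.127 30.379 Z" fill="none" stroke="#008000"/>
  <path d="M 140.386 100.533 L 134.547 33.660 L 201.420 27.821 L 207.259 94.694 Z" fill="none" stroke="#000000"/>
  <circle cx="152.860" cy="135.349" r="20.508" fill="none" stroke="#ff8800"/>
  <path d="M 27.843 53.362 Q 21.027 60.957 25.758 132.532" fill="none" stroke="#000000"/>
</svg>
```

(Gcodetools for Inkscape — laser output)
G21
G90
G0 X250.782 Y92.404
M4 S805
G1 X144.991 Y12.237 F1067
G1 X179.143 Y87.413
G1 X221.917 Y6.312
G1 X86.127 Y131.844
G1 X250.782 Y92.404
M5
G0 X140.386 Y61.690
M4 S186
G1 X134.547 Y128.563 F3898
G1 X201.420 Y134.402
G1 X207.259 Y67.529
G1 X140.386 Y61.690
M5
G0 X173.368 Y26.874
M4 S501
G1 X170.620 Y37.128 F1266
G1 X163.114 Y44.634
G1 X152.860 Y47.382
G1 X142.606 Y44.634
G1 X135.100 Y37.128
G1 X132.352 Y26.874
G1 X135.100 Y16.620
G1 X142.606 Y9.114
G1 X152.860 Y6.366
G1 X163.114 Y9.114
G1 X170.620 Y16.620
G1 X173.368 Y26.874
M5
G0 X27.843 Y108.861
M4 S186
G1 X25.892 Y104.552 F3898
G1 X24.582 Y96.689
G1 X23.914 Y85.271
G1 X23.887 Y70.299
G1 X24.502 Y51.772
G1 X25.758 Y29.691
M5
G0 X0.000 Y0.000

viewBox `0 0 285.421 162.223` with mm width/height → 1 unit = 1 mm. Flip: y_m = 162.223 − y_svg.

**Shape 1** — `<path>` closed polygon, stroke `#008000` → cut (S805, F1067). Machine vertices: (250.782,92.404) → (144.991,12.237) → (179.143,87.413) → (221.917,6.312) → (86.127,131.844) → (250.782,92.404). Closed: final G1 returns to the first vertex.

**Shape 2** — `<path>` regular polygon, stroke `#000000` → engrave (S186, F3898). Machine vertices: (140.386,61.690) → (134.547,128.563) → (201.420,134.402) → (207.259,67.529) → (140.386,61.690). Closed: final G1 returns to the first vertex.

**Shape 3** — `<circle>` circle, stroke `#ff8800` → score (S501, F1266). Machine vertices: (173.368,26.874) → (170.620,37.128) → (163.114,44.634) → (152.860,47.382) → (142.606,44.634) → (135.100,37.128) → (132.352,26.874) → (135.100,16.620) → (142.606,9.114) → (152.860,6.366) → (163.114,9.114) → (170.620,16.620) → (173.368,26.874). Closed: final G1 returns to the first vertex.

**Shape 4** — `<path>` quadratic bezier, stroke `#000000` → engrave (S186, F3898). Control points (SVG): P0=(27.843,53.362), P1=(21.027,60.957), P2=(25.758,132.532); sampled at t=k/6. Machine vertices: (27.843,108.861) → (25.892,104.552) → (24.582,96.689) → (23.914,85.271) → (23.887,70.299) → (24.502,51.772) → (25.758,29.691). Open path.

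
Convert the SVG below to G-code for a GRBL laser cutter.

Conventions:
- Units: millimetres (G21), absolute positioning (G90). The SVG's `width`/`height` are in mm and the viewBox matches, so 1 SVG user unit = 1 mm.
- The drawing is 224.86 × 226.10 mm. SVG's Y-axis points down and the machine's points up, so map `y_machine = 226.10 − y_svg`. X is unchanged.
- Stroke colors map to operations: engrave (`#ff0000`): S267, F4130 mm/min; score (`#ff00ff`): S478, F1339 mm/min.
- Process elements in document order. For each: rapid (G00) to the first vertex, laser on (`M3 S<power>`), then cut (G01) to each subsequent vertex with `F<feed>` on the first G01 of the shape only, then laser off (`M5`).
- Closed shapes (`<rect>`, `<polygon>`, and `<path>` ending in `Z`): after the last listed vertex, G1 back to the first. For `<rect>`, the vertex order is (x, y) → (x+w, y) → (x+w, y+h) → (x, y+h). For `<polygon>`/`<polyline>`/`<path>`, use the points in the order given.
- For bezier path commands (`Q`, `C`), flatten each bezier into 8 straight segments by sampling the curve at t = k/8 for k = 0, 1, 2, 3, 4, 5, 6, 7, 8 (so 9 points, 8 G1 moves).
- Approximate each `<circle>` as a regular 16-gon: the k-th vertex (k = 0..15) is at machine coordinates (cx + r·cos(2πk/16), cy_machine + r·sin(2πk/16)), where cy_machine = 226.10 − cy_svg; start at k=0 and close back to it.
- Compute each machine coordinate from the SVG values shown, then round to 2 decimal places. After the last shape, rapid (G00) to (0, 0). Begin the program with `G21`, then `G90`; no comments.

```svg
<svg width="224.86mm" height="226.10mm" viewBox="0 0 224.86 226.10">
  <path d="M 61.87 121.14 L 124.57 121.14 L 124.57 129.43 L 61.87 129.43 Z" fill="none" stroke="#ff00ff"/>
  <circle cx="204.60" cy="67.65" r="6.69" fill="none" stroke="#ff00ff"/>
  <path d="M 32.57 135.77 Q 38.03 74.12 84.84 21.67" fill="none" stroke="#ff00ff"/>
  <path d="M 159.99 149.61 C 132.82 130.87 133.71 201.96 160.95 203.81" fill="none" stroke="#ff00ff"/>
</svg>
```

1 u = 1 mm; y_m = 226.10 − y.

[1] `<path>` rectangle, #ff00ff→score S478 F1339: (61.87,104.96) → (124.57,104.96) → (124.57,96.67) → (61.87,96.67) → (61.87,104.96) (closed)

[2] `<circle>` circle, #ff00ff→score S478 F1339: (211.29,158.45) → (210.78,161.01) → (209.33,163.18) → (207.16,164.63) → (204.60,165.14) → (202.04,164.63) → (199.87,163.18) → (198.42,161.01) → (197.91,158.45) → (198.42,155.89) → (199.87,153.72) → (202.04,152.27) → (204.60,151.76) → (207.16,152.27) → (209.33,153.72) → (210.78,155.89) → (211.29,158.45) (closed)

[3] `<path>` quadratic bezier, #ff00ff→score S478 F1339: (32.57,90.33) → (34.58,105.60) → (37.88,120.58) → (42.48,135.27) → (48.37,149.68) → (55.55,163.80) → (64.02,177.63) → (73.78,191.17) → (84.84,204.43)

[4] `<path>` cubic bezier, #ff00ff→score S478 F1339: (159.99,76.49) → (151.11,79.62) → (144.85,76.19) → (141.17,68.06) → (140.07,57.11) → (141.51,45.19) → (145.49,34.17) → (151.97,25.92) → (160.95,22.29)

G21
G90
G00 X61.87 Y104.96
M3 S478
G01 X124.57 Y104.96 F1339
G01 X124.57 Y96.67
G01 X61.87 Y96.67
G01 X61.87 Y104.96
M5
G00 X211.29 Y158.45
M3 S478
G01 X210.78 Y161.01 F1339
G01 X209.33 Y163.18
G01 X207.16 Y164.63
G01 X204.60 Y165.14
G01 X202.04 Y164.63
G01 X199.87 Y163.18
G01 X198.42 Y161.01
G01 X197.91 Y158.45
G01 X198.42 Y155.89
G01 X199.87 Y153.72
G01 X202.04 Y152.27
G01 X204.60 Y151.76
G01 X207.16 Y152.27
G01 X209.33 Y153.72
G01 X210.78 Y155.89
G01 X211.29 Y158.45
M5
G00 X32.57 Y90.33
M3 S478
G01 X34.58 Y105.60 F1339
G01 X37.88 Y120.58
G01 X42.48 Y135.27
G01 X48.37 Y149.68
G01 X55.55 Y163.80
G01 X64.02 Y177.63
G01 X73.78 Y191.17
G01 X84.84 Y204.43
M5
G00 X159.99 Y76.49
M3 S478
G01 X151.11 Y79.62 F1339
G01 X144.85 Y76.19
G01 X141.17 Y68.06
G01 X140.07 Y57.11
G01 X141.51 Y45.19
G01 X145.49 Y34.17
G01 X151.97 Y25.92
G01 X160.95 Y22.29
M5
G00 X0.00 Y0.00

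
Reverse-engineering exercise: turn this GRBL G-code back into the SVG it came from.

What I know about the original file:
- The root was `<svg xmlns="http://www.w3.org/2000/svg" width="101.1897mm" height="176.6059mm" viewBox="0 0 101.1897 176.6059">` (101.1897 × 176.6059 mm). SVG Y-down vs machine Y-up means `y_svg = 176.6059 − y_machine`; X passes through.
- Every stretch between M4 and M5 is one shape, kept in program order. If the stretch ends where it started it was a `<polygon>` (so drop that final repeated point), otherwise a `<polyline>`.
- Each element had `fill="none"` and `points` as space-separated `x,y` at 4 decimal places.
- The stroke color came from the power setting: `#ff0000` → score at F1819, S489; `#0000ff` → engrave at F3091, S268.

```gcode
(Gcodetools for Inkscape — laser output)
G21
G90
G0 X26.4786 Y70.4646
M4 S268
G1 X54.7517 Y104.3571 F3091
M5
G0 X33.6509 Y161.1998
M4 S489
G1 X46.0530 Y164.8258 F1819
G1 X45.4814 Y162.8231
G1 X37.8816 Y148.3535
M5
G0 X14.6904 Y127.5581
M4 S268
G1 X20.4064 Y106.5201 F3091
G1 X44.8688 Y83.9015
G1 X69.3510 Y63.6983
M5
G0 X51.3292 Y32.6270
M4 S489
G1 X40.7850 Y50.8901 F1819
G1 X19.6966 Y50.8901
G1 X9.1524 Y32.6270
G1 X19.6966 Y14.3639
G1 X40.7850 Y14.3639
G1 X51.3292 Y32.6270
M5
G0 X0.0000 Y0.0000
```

<svg xmlns="http://www.w3.org/2000/svg" width="101.1897mm" height="176.6059mm" viewBox="0 0 101.1897 176.6059">
  <polyline points="26.4786,106.1413 54.7517,72.2488" fill="none" stroke="#0000ff"/>
  <polyline points="33.6509,15.4061 46.0530,11.7801 45.4814,13.7828 37.8816,28.2524" fill="none" stroke="#ff0000"/>
  <polyline points="14.6904,49.0478 20.4064,70.0858 44.8688,92.7044 69.3510,112.9076" fill="none" stroke="#0000ff"/>
  <polygon points="51.3292,143.9789 40.7850,125.7158 19.6966,125.7158 9.1524,143.9789 19.6966,162.2420 40.7850,162.2420" fill="none" stroke="#ff0000"/>
</svg>

y_svg = 176.6059 − y_m.

[1] S268→`#0000ff` (engrave); open run; points: 26.4786,106.1413 54.7517,72.2488

[2] S489→`#ff0000` (score); open run; points: 33.6509,15.4061 46.0530,11.7801 45.4814,13.7828 37.8816,28.2524

[3] S268→`#0000ff` (engrave); open run; points: 14.6904,49.0478 20.4064,70.0858 44.8688,92.7044 69.3510,112.9076

[4] S489→`#ff0000` (score); closed run; points: 51.3292,143.9789 40.7850,125.7158 19.6966,125.7158 9.1524,143.9789 19.6966,162.2420 40.7850,162.2420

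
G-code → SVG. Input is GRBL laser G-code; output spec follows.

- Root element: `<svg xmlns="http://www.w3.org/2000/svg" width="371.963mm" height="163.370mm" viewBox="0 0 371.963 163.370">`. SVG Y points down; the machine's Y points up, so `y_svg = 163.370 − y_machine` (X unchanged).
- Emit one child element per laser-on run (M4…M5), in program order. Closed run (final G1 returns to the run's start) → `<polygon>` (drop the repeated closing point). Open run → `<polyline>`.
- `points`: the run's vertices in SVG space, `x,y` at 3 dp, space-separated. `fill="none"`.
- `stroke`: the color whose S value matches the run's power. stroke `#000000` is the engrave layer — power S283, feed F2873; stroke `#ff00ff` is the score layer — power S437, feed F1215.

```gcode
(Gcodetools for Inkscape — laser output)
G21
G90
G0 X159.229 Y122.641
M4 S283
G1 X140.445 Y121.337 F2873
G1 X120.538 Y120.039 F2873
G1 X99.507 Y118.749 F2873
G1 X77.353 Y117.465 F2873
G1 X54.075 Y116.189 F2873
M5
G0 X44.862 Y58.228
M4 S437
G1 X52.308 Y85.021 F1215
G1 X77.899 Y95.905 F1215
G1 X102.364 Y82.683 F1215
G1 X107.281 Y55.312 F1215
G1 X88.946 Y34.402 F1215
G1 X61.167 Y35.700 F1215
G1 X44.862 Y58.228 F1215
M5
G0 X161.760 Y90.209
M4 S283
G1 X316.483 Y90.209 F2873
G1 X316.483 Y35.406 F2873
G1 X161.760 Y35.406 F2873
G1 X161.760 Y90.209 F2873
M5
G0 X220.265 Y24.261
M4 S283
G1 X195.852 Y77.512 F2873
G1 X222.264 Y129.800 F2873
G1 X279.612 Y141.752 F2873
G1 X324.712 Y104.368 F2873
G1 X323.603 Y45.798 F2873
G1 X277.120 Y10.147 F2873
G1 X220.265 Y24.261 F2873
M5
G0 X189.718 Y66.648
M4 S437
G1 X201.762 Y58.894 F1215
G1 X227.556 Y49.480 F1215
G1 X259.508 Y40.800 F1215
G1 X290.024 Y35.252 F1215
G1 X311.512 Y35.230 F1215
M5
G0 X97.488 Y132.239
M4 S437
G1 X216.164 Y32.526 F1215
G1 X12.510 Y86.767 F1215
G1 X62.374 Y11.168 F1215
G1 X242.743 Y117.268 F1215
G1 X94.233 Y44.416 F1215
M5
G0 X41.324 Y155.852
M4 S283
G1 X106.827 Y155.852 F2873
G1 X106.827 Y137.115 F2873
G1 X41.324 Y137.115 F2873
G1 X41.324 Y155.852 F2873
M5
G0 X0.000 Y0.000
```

<svg xmlns="http://www.w3.org/2000/svg" width="371.963mm" height="163.370mm" viewBox="0 0 371.963 163.370">
  <polyline points="159.229,40.729 140.445,42.033 120.538,43.331 99.507,44.621 77.353,45.905 54.075,47.181" fill="none" stroke="#000000"/>
  <polygon points="44.862,105.142 52.308,78.349 77.899,67.465 102.364,80.687 107.281,108.058 88.946,128.968 61.167,127.670" fill="none" stroke="#ff00ff"/>
  <polygon points="161.760,73.161 316.483,73.161 316.483,127.964 161.760,127.964" fill="none" stroke="#000000"/>
  <polygon points="220.265,139.109 195.852,85.858 222.264,33.570 279.612,21.618 324.712,59.002 323.603,117.572 277.120,153.223" fill="none" stroke="#000000"/>
  <polyline points="189.718,96.722 201.762,104.476 227.556,113.890 259.508,122.570 290.024,128.118 311.512,128.140" fill="none" stroke="#ff00ff"/>
  <polyline points="97.488,31.131 216.164,130.844 12.510,76.603 62.374,152.202 242.743,46.102 94.233,118.954" fill="none" stroke="#ff00ff"/>
  <polygon points="41.324,7.518 106.827,7.518 106.827,26.255 41.324,26.255" fill="none" stroke="#000000"/>
</svg>

Each laser-on run becomes one SVG element. Flip Y back into SVG space with y_svg = 163.370 − y_machine.

Run 1: S283 ⇒ engrave layer `#000000`. The run is open, so emit a `<polyline>` with points (Y-flipped): 159.229,40.729 140.445,42.033 120.538,43.331 99.507,44.621 77.353,45.905 54.075,47.181.

Run 2: power S437 maps to stroke `#ff00ff` (score). The run returns to its start, so emit a `<polygon>` with points (Y-flipped): 44.862,105.142 52.308,78.349 77.899,67.465 102.364,80.687 107.281,108.058 88.946,128.968 61.167,127.670.

Run 3: the run's S283 means `#000000` (engrave). The run returns to its start, so emit a `<polygon>` with points (Y-flipped): 161.760,73.161 316.483,73.161 316.483,127.964 161.760,127.964.

Run 4: power S283 maps to stroke `#000000` (engrave). The run returns to its start, so emit a `<polygon>` with points (Y-flipped): 220.265,139.109 195.852,85.858 222.264,33.570 279.612,21.618 324.712,59.002 323.603,117.572 277.120,153.223.

Run 5: the run's S437 means `#ff00ff` (score). The run is open, so emit a `<polyline>` with points (Y-flipped): 189.718,96.722 201.762,104.476 227.556,113.890 259.508,122.570 290.024,128.118 311.512,128.140.

Run 6: S437 ⇒ score layer `#ff00ff`. The run is open, so emit a `<polyline>` with points (Y-flipped): 97.488,31.131 216.164,130.844 12.510,76.603 62.374,152.202 242.743,46.102 94.233,118.954.

Run 7: power S283 maps to stroke `#000000` (engrave). The run returns to its start, so emit a `<polygon>` with points (Y-flipped): 41.324,7.518 106.827,7.518 106.827,26.255 41.324,26.255.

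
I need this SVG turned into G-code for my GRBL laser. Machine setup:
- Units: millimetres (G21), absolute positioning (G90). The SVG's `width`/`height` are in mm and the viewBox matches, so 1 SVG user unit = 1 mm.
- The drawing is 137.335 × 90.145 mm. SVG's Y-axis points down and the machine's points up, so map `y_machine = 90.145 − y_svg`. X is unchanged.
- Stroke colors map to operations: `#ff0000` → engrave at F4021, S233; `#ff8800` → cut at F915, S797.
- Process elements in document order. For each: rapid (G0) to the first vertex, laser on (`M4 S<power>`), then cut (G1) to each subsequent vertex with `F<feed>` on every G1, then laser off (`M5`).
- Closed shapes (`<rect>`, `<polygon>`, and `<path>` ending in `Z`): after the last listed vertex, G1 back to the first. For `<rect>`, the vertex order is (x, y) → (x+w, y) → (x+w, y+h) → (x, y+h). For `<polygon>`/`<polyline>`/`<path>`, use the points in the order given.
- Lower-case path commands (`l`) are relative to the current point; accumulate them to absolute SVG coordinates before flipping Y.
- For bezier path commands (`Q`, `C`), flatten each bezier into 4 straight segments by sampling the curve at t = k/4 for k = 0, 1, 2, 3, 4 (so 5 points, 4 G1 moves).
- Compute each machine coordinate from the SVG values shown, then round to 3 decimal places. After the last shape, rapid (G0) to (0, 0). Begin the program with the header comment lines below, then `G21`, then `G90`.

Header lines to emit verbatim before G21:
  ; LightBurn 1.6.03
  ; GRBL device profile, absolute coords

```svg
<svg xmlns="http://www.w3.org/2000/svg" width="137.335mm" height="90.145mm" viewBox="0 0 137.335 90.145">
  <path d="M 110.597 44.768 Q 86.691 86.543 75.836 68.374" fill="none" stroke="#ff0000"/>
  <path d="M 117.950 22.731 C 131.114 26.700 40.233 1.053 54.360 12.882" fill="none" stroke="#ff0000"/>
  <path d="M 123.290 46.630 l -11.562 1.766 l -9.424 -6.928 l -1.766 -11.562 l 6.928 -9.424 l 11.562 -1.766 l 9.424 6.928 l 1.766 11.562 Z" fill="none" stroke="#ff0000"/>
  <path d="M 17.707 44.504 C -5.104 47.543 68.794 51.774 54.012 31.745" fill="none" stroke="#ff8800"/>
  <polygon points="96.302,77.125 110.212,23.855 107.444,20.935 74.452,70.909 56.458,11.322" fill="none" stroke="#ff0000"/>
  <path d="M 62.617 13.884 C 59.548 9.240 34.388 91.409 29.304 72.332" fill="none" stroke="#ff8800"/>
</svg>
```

; LightBurn 1.6.03
; GRBL device profile, absolute coords
G21
G90
G0 X110.597 Y45.377
M4 S233
G1 X99.460 Y28.236 F4021
G1 X89.954 Y18.588 F4021
G1 X82.079 Y16.433 F4021
G1 X75.836 Y21.771 F4021
M5
G0 X117.950 Y67.414
M4 S233
G1 X111.581 Y68.942 F4021
G1 X85.794 Y75.286 F4021
G1 X60.187 Y80.156 F4021
G1 X54.360 Y77.263 F4021
M5
G0 X123.290 Y43.515
M4 S233
G1 X111.728 Y41.749 F4021
G1 X102.304 Y48.677 F4021
G1 X100.538 Y60.239 F4021
G1 X107.466 Y69.663 F4021
G1 X119.028 Y71.429 F4021
G1 X128.452 Y64.501 F4021
G1 X130.218 Y52.939 F4021
G1 X123.290 Y43.515 F4021
M5
G0 X17.707 Y45.641
M4 S797
G1 X15.835 Y43.536 F915
G1 X32.849 Y43.370 F915
G1 X51.368 Y47.529 F915
G1 X54.012 Y58.400 F915
M5
G0 X96.302 Y13.020
M4 S233
G1 X110.212 Y66.290 F4021
G1 X107.444 Y69.210 F4021
G1 X74.452 Y19.236 F4021
G1 X56.458 Y78.823 F4021
G1 X96.302 Y13.020 F4021
M5
G0 X62.617 Y76.261
M4 S797
G1 X56.832 Y66.405 F915
G1 X46.716 Y41.625 F915
G1 X36.222 Y19.550 F915
G1 X29.304 Y17.813 F915
M5
G0 X0.000 Y0.000

1 u = 1 mm; y_m = 90.145 − y.

[1] `<path>` quadratic bezier, #ff0000→engrave S233 F4021: (110.597,45.377) → (99.460,28.236) → (89.954,18.588) → (82.079,16.433) → (75.836,21.771)

[2] `<path>` cubic bezier, #ff0000→engrave S233 F4021: (117.950,67.414) → (111.581,68.942) → (85.794,75.286) → (60.187,80.156) → (54.360,77.263)

[3] `<path>` regular polygon, #ff0000→engrave S233 F4021: (123.290,43.515) → (111.728,41.749) → (102.304,48.677) → (100.538,60.239) → (107.466,69.663) → (119.028,71.429) → (128.452,64.501) → (130.218,52.939) → (123.290,43.515) (closed)

[4] `<path>` cubic bezier, #ff8800→cut S797 F915: (17.707,45.641) → (15.835,43.536) → (32.849,43.370) → (51.368,47.529) → (54.012,58.400)

[5] `<polygon>` closed polygon, #ff0000→engrave S233 F4021: (96.302,13.020) → (110.212,66.290) → (107.444,69.210) → (74.452,19.236) → (56.458,78.823) → (96.302,13.020) (closed)

[6] `<path>` cubic bezier, #ff8800→cut S797 F915: (62.617,76.261) → (56.832,66.405) → (46.716,41.625) → (36.222,19.550) → (29.304,17.813)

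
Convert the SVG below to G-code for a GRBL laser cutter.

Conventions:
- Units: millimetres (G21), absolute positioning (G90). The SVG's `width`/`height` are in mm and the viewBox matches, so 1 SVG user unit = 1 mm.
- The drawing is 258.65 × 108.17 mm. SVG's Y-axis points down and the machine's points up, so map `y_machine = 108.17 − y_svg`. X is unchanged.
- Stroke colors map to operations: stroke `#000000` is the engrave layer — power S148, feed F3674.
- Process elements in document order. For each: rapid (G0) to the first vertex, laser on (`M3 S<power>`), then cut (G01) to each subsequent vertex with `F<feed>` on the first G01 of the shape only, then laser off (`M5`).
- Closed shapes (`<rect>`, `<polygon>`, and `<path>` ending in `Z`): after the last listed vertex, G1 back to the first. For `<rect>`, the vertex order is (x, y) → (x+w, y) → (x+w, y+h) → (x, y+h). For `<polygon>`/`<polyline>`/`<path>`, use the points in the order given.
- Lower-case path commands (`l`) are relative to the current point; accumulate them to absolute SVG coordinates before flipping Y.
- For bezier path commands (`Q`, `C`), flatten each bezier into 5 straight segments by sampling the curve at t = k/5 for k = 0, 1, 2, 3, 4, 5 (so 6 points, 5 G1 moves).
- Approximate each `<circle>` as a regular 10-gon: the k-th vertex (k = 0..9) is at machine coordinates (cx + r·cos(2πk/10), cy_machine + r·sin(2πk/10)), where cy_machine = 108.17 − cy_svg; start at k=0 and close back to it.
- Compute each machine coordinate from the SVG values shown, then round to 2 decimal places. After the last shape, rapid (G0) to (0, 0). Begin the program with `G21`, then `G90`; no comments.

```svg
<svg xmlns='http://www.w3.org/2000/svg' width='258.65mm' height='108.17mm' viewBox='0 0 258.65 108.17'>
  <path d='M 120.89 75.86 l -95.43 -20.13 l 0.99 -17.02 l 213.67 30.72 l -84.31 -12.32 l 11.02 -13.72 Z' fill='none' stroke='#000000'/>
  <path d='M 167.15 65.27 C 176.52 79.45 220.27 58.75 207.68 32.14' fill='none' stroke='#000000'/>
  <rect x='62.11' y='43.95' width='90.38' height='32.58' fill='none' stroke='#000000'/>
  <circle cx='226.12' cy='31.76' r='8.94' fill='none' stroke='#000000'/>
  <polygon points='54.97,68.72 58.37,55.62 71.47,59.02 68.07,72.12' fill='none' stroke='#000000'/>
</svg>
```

viewBox `0 0 258.65 108.17` with mm width/height → 1 unit = 1 mm. Flip: y_m = 108.17 − y_svg.

**Shape 1** — `<path>` closed polygon, stroke `#000000` → engrave (S148, F3674). Machine vertices: (120.89,32.31) → (25.46,52.44) → (26.45,69.46) → (240.12,38.74) → (155.81,51.06) → (166.83,64.78) → (120.89,32.31). Closed: final G1 returns to the first vertex.

**Shape 2** — `<path>` cubic bezier, stroke `#000000` → engrave (S148, F3674). Control points (SVG): P0=(167.15,65.27), P1=(176.52,79.45), P2=(220.27,58.75), P3=(207.68,32.14); sampled at t=k/5. Machine vertices: (167.15,42.90) → (176.17,38.35) → (189.09,40.77) → (201.55,48.79) → (209.20,61.00) → (207.68,76.03). Open path.

**Shape 3** — `<rect>` rectangle, stroke `#000000` → engrave (S148, F3674). Machine vertices: (62.11,64.22) → (152.49,64.22) → (152.49,31.64) → (62.11,31.64) → (62.11,64.22). Closed: final G1 returns to the first vertex.

**Shape 4** — `<circle>` circle, stroke `#000000` → engrave (S148, F3674). Machine vertices: (235.06,76.41) → (233.35,81.66) → (228.88,84.91) → (223.36,84.91) → (218.89,81.66) → (217.18,76.41) → (218.89,71.16) → (223.36,67.91) → (228.88,67.91) → (233.35,71.16) → (235.06,76.41). Closed: final G1 returns to the first vertex.

**Shape 5** — `<polygon>` regular polygon, stroke `#000000` → engrave (S148, F3674). Machine vertices: (54.97,39.45) → (58.37,52.55) → (71.47,49.15) → (68.07,36.05) → (54.97,39.45). Closed: final G1 returns to the first vertex.

G21
G90
G0 X120.89 Y32.31
M3 S148
G01 X25.46 Y52.44 F3674
G01 X26.45 Y69.46
G01 X240.12 Y38.74
G01 X155.81 Y51.06
G01 X166.83 Y64.78
G01 X120.89 Y32.31
M5
G0 X167.15 Y42.90
M3 S148
G01 X176.17 Y38.35 F3674
G01 X189.09 Y40.77
G01 X201.55 Y48.79
G01 X209.20 Y61.00
G01 X207.68 Y76.03
M5
G0 X62.11 Y64.22
M3 S148
G01 X152.49 Y64.22 F3674
G01 X152.49 Y31.64
G01 X62.11 Y31.64
G01 X62.11 Y64.22
M5
G0 X235.06 Y76.41
M3 S148
G01 X233.35 Y81.66 F3674
G01 X228.88 Y84.91
G01 X223.36 Y84.91
G01 X218.89 Y81.66
G01 X217.18 Y76.41
G01 X218.89 Y71.16
G01 X223.36 Y67.91
G01 X228.88 Y67.91
G01 X233.35 Y71.16
G01 X235.06 Y76.41
M5
G0 X54.97 Y39.45
M3 S148
G01 X58.37 Y52.55 F3674
G01 X71.47 Y49.15
G01 X68.07 Y36.05
G01 X54.97 Y39.45
M5
G0 X0.00 Y0.00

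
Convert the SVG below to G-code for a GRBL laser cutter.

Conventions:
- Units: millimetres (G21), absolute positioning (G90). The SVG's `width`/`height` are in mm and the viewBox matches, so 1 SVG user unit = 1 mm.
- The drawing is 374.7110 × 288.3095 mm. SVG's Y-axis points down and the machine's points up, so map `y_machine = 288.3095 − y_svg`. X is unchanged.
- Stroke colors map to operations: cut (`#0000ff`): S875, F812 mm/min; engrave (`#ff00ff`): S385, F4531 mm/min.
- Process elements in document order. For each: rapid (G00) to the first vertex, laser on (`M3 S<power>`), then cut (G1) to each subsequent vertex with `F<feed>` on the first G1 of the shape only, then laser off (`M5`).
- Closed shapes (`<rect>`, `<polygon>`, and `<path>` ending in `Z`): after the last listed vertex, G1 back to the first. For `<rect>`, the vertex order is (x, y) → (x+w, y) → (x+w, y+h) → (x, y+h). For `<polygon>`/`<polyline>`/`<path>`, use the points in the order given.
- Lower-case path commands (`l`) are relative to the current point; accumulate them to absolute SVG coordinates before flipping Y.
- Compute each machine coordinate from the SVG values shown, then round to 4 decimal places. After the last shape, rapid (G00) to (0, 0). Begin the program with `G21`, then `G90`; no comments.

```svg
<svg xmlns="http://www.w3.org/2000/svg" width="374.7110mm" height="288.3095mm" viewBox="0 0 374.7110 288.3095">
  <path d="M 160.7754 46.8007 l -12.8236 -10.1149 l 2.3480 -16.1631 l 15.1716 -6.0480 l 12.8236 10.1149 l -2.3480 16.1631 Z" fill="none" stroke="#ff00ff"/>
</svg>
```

G21
G90
G00 X160.7754 Y241.5088
M3 S385
G1 X147.9518 Y251.6237 F4531
G1 X150.2998 Y267.7868
G1 X165.4714 Y273.8348
G1 X178.2950 Y263.7199
G1 X175.9470 Y247.5568
G1 X160.7754 Y241.5088
M5
G00 X0.0000 Y0.0000

viewBox `0 0 374.7110 288.3095` with mm width/height → 1 unit = 1 mm. Flip: y_m = 288.3095 − y_svg.

**Shape 1** — `<path>` regular polygon, stroke `#ff00ff` → engrave (S385, F4531). Machine vertices: (160.7754,241.5088) → (147.9518,251.6237) → (150.2998,267.7868) → (165.4714,273.8348) → (178.2950,263.7199) → (175.9470,247.5568) → (160.7754,241.5088). Closed: final G1 returns to the first vertex.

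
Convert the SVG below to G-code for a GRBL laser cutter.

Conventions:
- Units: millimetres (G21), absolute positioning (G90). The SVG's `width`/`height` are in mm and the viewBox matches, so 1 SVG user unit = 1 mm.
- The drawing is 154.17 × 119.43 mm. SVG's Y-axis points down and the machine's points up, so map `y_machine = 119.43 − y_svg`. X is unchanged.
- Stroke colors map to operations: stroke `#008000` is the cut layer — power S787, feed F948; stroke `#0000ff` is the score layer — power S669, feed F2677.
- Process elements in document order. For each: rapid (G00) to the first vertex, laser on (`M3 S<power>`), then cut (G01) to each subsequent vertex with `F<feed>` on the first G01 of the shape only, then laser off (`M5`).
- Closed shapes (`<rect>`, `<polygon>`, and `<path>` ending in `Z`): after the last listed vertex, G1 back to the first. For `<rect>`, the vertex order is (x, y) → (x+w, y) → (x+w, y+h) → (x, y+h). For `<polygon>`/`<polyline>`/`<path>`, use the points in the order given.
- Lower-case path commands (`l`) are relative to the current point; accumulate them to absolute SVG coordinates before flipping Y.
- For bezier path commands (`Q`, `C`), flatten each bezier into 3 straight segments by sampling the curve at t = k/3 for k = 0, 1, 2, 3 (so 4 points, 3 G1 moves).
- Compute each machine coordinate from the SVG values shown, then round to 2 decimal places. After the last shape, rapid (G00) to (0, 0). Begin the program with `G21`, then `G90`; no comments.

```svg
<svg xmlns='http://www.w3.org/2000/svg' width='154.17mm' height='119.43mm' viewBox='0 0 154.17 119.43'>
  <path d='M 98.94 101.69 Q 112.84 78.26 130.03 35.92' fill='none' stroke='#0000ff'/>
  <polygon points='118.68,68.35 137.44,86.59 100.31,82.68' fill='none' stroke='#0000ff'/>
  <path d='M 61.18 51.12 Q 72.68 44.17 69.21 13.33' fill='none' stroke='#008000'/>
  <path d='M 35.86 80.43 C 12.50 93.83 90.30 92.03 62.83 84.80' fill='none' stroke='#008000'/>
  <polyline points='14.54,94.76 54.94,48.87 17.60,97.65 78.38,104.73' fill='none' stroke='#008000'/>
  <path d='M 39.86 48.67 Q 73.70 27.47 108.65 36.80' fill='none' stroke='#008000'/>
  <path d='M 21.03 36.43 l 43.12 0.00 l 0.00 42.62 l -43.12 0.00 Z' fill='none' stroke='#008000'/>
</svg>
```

G21
G90
G00 X98.94 Y17.74
M3 S669
G01 X108.57 Y35.46 F2677
G01 X118.94 Y57.38
G01 X130.03 Y83.51
M5
G00 X118.68 Y51.08
M3 S669
G01 X137.44 Y32.84 F2677
G01 X100.31 Y36.75
G01 X118.68 Y51.08
M5
G00 X61.18 Y68.31
M3 S787
G01 X67.18 Y75.60 F948
G01 X69.86 Y88.19
G01 X69.21 Y106.10
M5
G00 X35.86 Y39.00
M3 S787
G01 X38.57 Y30.30 F948
G01 X62.86 Y29.57
G01 X62.83 Y34.63
M5
G00 X14.54 Y24.67
M3 S787
G01 X54.94 Y70.56 F948
G01 X17.60 Y21.78
G01 X78.38 Y14.70
M5
G00 X39.86 Y70.76
M3 S787
G01 X62.54 Y81.50 F948
G01 X85.47 Y85.46
G01 X108.65 Y82.63
M5
G00 X21.03 Y83.00
M3 S787
G01 X64.15 Y83.00 F948
G01 X64.15 Y40.38
G01 X21.03 Y40.38
G01 X21.03 Y83.00
M5
G00 X0.00 Y0.00

Since the viewBox matches the mm dimensions, user units are millimetres directly. The only transform is the Y-flip y_m = 119.43 − y_svg.

Shape 1 is a quadratic bezier drawn with `<path>`. Its stroke #0000ff means score at S669, F2677. After flipping Y the toolpath is (98.94,17.74) → (108.57,35.46) → (118.94,57.38) → (130.03,83.51).

Shape 2 is a closed polygon drawn with `<polygon>`. Its stroke #0000ff means score at S669, F2677. After flipping Y the toolpath is (118.68,51.08) → (137.44,32.84) → (100.31,36.75) → (118.68,51.08), returning to the start.

Shape 3 is a quadratic bezier drawn with `<path>`. Its stroke #008000 means cut at S787, F948. After flipping Y the toolpath is (61.18,68.31) → (67.18,75.60) → (69.86,88.19) → (69.21,106.10).

Shape 4 is a cubic bezier drawn with `<path>`. Its stroke #008000 means cut at S787, F948. After flipping Y the toolpath is (35.86,39.00) → (38.57,30.30) → (62.86,29.57) → (62.83,34.63).

Shape 5 is a open polyline drawn with `<polyline>`. Its stroke #008000 means cut at S787, F948. After flipping Y the toolpath is (14.54,24.67) → (54.94,70.56) → (17.60,21.78) → (78.38,14.70).

Shape 6 is a quadratic bezier drawn with `<path>`. Its stroke #008000 means cut at S787, F948. After flipping Y the toolpath is (39.86,70.76) → (62.54,81.50) → (85.47,85.46) → (108.65,82.63).

Shape 7 is a rectangle drawn with `<path>`. Its stroke #008000 means cut at S787, F948. After flipping Y the toolpath is (21.03,83.00) → (64.15,83.00) → (64.15,40.38) → (21.03,40.38) → (21.03,83.00), returning to the start.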